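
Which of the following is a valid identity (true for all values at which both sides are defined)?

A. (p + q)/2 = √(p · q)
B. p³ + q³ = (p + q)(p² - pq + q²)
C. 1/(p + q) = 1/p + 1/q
A: fails at (1, 5) — LHS = 3, RHS = √(5) ≈ 2.236.
B: holds — e.g. at (3, 5), both sides equal 152.
C: fails at (1, 4) — LHS = 1/5, RHS = 5/4.

Answer: B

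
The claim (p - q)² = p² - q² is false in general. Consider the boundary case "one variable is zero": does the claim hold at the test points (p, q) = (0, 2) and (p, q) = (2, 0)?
At (0, 2): LHS = 4 ≠ RHS = -4
At (2, 0): LHS = 4, RHS = 4 → equal

Answer: Only at (2, 0)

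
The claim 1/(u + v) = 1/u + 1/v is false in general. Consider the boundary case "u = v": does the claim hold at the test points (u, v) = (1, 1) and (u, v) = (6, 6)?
At (1, 1): LHS = 1/2 ≠ RHS = 2
At (6, 6): LHS = 1/12 ≠ RHS = 1/3

Answer: No, fails at both test points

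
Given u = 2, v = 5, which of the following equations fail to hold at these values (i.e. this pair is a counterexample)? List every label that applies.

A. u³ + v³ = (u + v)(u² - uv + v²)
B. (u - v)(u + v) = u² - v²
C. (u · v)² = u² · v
C

Evaluating each claim at the given values:
A. LHS = 133, RHS = 133 → holds here (LHS = RHS)
B. LHS = -21, RHS = -21 → holds here (LHS = RHS)
C. LHS = 100, RHS = 20 → fails here (LHS ≠ RHS)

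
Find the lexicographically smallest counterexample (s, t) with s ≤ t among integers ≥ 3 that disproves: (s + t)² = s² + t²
Substituting (3, 3) into the claim:
LHS = (3 + 3)² = 36
RHS = 3² + 3² = 18

Since LHS ≠ RHS, this pair disproves the claim, and no lexicographically smaller pair (s ≤ t, integers ≥ 3) does.

For instance (5, 5) is also a counterexample (LHS = 100, RHS = 50), but it's lexicographically larger.

Answer: (s, t) = (3, 3)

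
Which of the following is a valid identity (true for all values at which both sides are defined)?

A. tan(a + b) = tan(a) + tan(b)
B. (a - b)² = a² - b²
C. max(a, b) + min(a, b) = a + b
A: fails at (3, 7) — LHS = tan(10) ≈ 0.6484, RHS = tan(3) + tan(7) ≈ 0.7289.
B: fails at (4, 6) — LHS = 4, RHS = -20.
C: holds — e.g. at (4, 5), both sides equal 9.

Answer: C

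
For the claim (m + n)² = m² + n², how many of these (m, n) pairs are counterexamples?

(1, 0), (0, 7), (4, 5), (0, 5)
Testing each pair:
(1, 0): LHS = 1, RHS = 1 → satisfies claim
(0, 7): LHS = 49, RHS = 49 → satisfies claim
(4, 5): LHS = 81, RHS = 41 → counterexample
(0, 5): LHS = 25, RHS = 25 → satisfies claim

That makes 1 counterexample.

Answer: 1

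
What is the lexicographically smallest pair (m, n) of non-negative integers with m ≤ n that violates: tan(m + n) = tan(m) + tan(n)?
At (0, 4): both sides equal tan(4) ≈ 1.158, so it holds there.
At (0, 6): both sides equal tan(6) ≈ -0.291, so it holds there.

Substituting (1, 1) into the claim:
LHS = tan(1 + 1) = tan(2) ≈ -2.185
RHS = tan(1) + tan(1) = 2·tan(1) ≈ 3.115

Since LHS ≠ RHS, this pair disproves the claim, and no lexicographically smaller pair (m ≤ n, non-negative integers) does.

For instance (1, 4) is also a counterexample (LHS = tan(5) ≈ -3.381, RHS = tan(4) + tan(1) ≈ 2.715), but it's lexicographically larger.

Answer: (m, n) = (1, 1)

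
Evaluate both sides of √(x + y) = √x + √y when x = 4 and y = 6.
LHS = √(4 + 6) = √(10) ≈ 3.162
RHS = √4 + √6 = 2 + √(6) ≈ 4.449

LHS ≠ RHS (they differ by about 1.287), so the equation does not hold here.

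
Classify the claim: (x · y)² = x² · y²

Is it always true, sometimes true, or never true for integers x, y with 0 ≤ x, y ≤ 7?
The identity holds for every pair in the range. For instance at (x, y) = (0, 0): both sides equal 0.

Answer: Always true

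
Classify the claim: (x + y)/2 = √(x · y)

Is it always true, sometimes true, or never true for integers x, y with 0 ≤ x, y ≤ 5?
It holds at (x, y) = (4, 4) (both sides equal 4), but fails at (x, y) = (1, 0) (LHS = 1/2, RHS = 0).

Answer: Sometimes true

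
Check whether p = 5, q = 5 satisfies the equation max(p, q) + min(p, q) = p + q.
Holds

Substituting p = 5, q = 5:

LHS = max(5, 5) + min(5, 5) = 10
RHS = 5 + 5 = 10

LHS = RHS, so the equation holds at this point.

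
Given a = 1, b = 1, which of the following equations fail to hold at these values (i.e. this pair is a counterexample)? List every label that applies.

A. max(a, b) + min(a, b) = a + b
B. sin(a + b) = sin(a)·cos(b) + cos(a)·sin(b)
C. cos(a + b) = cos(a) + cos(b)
Evaluating each claim at the given values:
A. LHS = 2, RHS = 2 → holds here (LHS = RHS)
B. LHS = sin(2) ≈ 0.9093, RHS = 2·sin(1)·cos(1) ≈ 0.9093 → holds here (LHS = RHS)
C. LHS = cos(2) ≈ -0.4161, RHS = 2·cos(1) ≈ 1.081 → fails here (LHS ≠ RHS)

Answer: C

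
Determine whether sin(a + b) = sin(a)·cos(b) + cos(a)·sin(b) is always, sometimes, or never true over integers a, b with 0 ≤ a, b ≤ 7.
The identity holds for every pair in the range. For instance at (a, b) = (5, 6): both sides equal sin(11) ≈ -1.

Answer: Always true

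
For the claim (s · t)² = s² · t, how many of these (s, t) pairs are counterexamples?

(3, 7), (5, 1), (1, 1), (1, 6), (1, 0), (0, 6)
Testing each pair:
(3, 7): LHS = 441, RHS = 63 → counterexample
(5, 1): LHS = 25, RHS = 25 → satisfies claim
(1, 1): LHS = 1, RHS = 1 → satisfies claim
(1, 6): LHS = 36, RHS = 6 → counterexample
(1, 0): LHS = 0, RHS = 0 → satisfies claim
(0, 6): LHS = 0, RHS = 0 → satisfies claim

That makes 2 counterexamples.

Answer: 2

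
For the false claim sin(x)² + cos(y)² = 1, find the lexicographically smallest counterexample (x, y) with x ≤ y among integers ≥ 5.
Substituting (5, 6) into the claim:
LHS = sin(5)² + cos(6)² ≈ 1.841
RHS = 1

Since LHS ≠ RHS, this pair disproves the claim, and no lexicographically smaller pair (x ≤ y, integers ≥ 5) does.

For instance (7, 8) is also a counterexample (LHS = cos(8)² + sin(7)² ≈ 0.4528, RHS = 1), but it's lexicographically larger.

Answer: (x, y) = (5, 6)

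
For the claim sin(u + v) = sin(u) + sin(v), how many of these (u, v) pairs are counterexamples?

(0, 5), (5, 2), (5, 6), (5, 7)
3

Testing each pair:
(0, 5): LHS = sin(5) ≈ -0.9589, RHS = sin(5) ≈ -0.9589 → satisfies claim
(5, 2): LHS = sin(7) ≈ 0.657, RHS = sin(5) + sin(2) ≈ -0.04963 → counterexample
(5, 6): LHS = sin(11) ≈ -1, RHS = sin(5) + sin(6) ≈ -1.238 → counterexample
(5, 7): LHS = sin(12) ≈ -0.5366, RHS = sin(5) + sin(7) ≈ -0.3019 → counterexample

That makes 3 counterexamples.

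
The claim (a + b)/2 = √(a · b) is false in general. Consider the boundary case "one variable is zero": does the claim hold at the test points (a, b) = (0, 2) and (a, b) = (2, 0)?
At (0, 2): LHS = 1 ≠ RHS = 0
At (2, 0): LHS = 1 ≠ RHS = 0

Answer: No, fails at both test points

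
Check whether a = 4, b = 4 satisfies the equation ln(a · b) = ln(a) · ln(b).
Substituting a = 4, b = 4:

LHS = ln(4 · 4) = ln(16) ≈ 2.773
RHS = ln(4) · ln(4) = ln(4)² ≈ 1.922

LHS ≠ RHS, so the equation does not hold at this point.

Answer: Fails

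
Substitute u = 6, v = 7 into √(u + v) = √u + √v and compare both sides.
LHS = √(6 + 7) = √(13) ≈ 3.606
RHS = √6 + √7 = √(6) + √(7) ≈ 5.095

LHS ≠ RHS (they differ by about 1.49), so the equation does not hold here.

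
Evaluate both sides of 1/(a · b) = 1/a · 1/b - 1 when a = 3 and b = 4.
LHS = 1/(3 · 4) = 1/12
RHS = 1/3 · 1/4 - 1 = -11/12

LHS ≠ RHS, so the equation does not hold here.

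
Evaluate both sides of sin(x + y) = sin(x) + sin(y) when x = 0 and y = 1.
LHS = sin(0 + 1) = sin(1) ≈ 0.8415
RHS = sin(0) + sin(1) = sin(1) ≈ 0.8415

LHS = RHS: the two sides agree.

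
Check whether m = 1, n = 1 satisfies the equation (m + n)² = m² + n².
Substituting m = 1, n = 1:

LHS = (1 + 1)² = 4
RHS = 1² + 1² = 2

LHS ≠ RHS, so the equation does not hold at this point.

Answer: Fails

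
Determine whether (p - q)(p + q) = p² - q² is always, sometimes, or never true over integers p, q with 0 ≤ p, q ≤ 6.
The identity holds for every pair in the range. For instance at (p, q) = (0, 4): both sides equal -16.

Answer: Always true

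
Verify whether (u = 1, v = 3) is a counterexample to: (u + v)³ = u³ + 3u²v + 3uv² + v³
Substituting u = 1, v = 3:
LHS = (1 + 3)³ = 64
RHS = 1³ + 3·1²·3 + 3·1·3² + 3³ = 64

The sides agree, so this pair does not disprove the claim.

Answer: No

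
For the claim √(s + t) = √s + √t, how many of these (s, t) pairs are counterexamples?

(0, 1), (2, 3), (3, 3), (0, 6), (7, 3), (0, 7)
Testing each pair:
(0, 1): LHS = 1, RHS = 1 → satisfies claim
(2, 3): LHS = √(5) ≈ 2.236, RHS = √(2) + √(3) ≈ 3.146 → counterexample
(3, 3): LHS = √(6) ≈ 2.449, RHS = 2·√(3) ≈ 3.464 → counterexample
(0, 6): LHS = √(6) ≈ 2.449, RHS = √(6) ≈ 2.449 → satisfies claim
(7, 3): LHS = √(10) ≈ 3.162, RHS = √(3) + √(7) ≈ 4.378 → counterexample
(0, 7): LHS = √(7) ≈ 2.646, RHS = √(7) ≈ 2.646 → satisfies claim

That makes 3 counterexamples.

Answer: 3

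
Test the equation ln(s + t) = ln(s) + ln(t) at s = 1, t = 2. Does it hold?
Fails

Substituting s = 1, t = 2:

LHS = ln(1 + 2) = ln(3) ≈ 1.099
RHS = ln(1) + ln(2) = ln(2) ≈ 0.6931

LHS ≠ RHS, so the equation does not hold at this point.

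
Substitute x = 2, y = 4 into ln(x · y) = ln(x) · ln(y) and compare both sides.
LHS = ln(2 · 4) = ln(8) ≈ 2.079
RHS = ln(2) · ln(4) ≈ 0.9609

LHS ≠ RHS (they differ by about 1.119), so the equation does not hold here.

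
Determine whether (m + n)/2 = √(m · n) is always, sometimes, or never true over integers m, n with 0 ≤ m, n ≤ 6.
Sometimes true

It holds at (m, n) = (3, 3) (both sides equal 3), but fails at (m, n) = (6, 5) (LHS = 11/2, RHS = √(30) ≈ 5.477).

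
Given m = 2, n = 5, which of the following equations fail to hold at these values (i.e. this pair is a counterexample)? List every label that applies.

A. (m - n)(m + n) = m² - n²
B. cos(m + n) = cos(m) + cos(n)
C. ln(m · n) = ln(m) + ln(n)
Evaluating each claim at the given values:
A. LHS = -21, RHS = -21 → holds here (LHS = RHS)
B. LHS = cos(7) ≈ 0.7539, RHS = cos(2) + cos(5) ≈ -0.1325 → fails here (LHS ≠ RHS)
C. LHS = ln(10) ≈ 2.303, RHS = ln(2) + ln(5) ≈ 2.303 → holds here (LHS = RHS)

Answer: B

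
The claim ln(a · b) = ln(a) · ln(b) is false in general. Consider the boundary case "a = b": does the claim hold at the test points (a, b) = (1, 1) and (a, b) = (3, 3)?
Only at (1, 1)

At (1, 1): LHS = 0, RHS = 0 → equal
At (3, 3): LHS = ln(9) ≈ 2.197 ≠ RHS = ln(3)² ≈ 1.207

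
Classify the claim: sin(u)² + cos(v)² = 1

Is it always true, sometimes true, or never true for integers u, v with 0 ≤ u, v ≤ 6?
It holds at (u, v) = (6, 6) (both sides equal 1), but fails at (u, v) = (1, 5) (LHS = cos(5)² + sin(1)² ≈ 0.7885, RHS = 1).

Answer: Sometimes true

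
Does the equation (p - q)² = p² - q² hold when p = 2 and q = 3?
Fails

Substituting p = 2, q = 3:

LHS = (2 - 3)² = 1
RHS = 2² - 3² = -5

LHS ≠ RHS, so the equation does not hold at this point.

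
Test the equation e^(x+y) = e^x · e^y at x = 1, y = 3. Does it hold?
Substituting x = 1, y = 3:

LHS = e^(1+3) = e^4 ≈ 54.6
RHS = e^1 · e^3 = e^4 ≈ 54.6

LHS = RHS, so the equation holds at this point.

Answer: Holds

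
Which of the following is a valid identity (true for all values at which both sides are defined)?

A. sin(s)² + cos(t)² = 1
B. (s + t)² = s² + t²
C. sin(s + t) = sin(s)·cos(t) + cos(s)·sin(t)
A: fails at (1, 3) — LHS = sin(1)² + cos(3)² ≈ 1.688, RHS = 1.
B: fails at (1, 4) — LHS = 25, RHS = 17.
C: holds — e.g. at (1, 2), both sides equal sin(3) ≈ 0.1411.

Answer: C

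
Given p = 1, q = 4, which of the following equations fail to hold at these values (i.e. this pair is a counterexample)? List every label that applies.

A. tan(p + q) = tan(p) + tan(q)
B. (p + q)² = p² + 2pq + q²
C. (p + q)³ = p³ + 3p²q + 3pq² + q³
Evaluating each claim at the given values:
A. LHS = tan(5) ≈ -3.381, RHS = tan(4) + tan(1) ≈ 2.715 → fails here (LHS ≠ RHS)
B. LHS = 25, RHS = 25 → holds here (LHS = RHS)
C. LHS = 125, RHS = 125 → holds here (LHS = RHS)

Answer: A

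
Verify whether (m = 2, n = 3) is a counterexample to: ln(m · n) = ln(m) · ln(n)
Yes

Substituting m = 2, n = 3:
LHS = ln(2 · 3) = ln(6) ≈ 1.792
RHS = ln(2) · ln(3) ≈ 0.7615

Since LHS ≠ RHS, this pair disproves the claim.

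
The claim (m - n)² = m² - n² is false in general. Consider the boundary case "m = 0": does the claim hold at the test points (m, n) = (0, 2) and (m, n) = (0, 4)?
At (0, 2): LHS = 4 ≠ RHS = -4
At (0, 4): LHS = 16 ≠ RHS = -16

Answer: No, fails at both test points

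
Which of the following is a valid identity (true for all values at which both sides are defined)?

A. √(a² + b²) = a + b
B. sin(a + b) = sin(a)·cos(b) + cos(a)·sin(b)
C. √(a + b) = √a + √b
B

A: fails at (1, 3) — LHS = √(10) ≈ 3.162, RHS = 4.
B: holds — e.g. at (0, 1), both sides equal sin(1) ≈ 0.8415.
C: fails at (3, 3) — LHS = √(6) ≈ 2.449, RHS = 2·√(3) ≈ 3.464.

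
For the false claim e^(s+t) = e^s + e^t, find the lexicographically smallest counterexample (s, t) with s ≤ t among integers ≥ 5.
(s, t) = (5, 5)

Substituting (5, 5) into the claim:
LHS = e^(5+5) = e^10 ≈ 22026.5
RHS = e^5 + e^5 = 2·e^5 ≈ 296.8

Since LHS ≠ RHS, this pair disproves the claim, and no lexicographically smaller pair (s ≤ t, integers ≥ 5) does.

For instance (7, 12) is also a counterexample (LHS = e^19 ≈ 178482301.0, RHS = e^7 + e^12 ≈ 163851.4), but it's lexicographically larger.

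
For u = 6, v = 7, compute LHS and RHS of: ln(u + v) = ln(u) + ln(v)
LHS = ln(6 + 7) = ln(13) ≈ 2.565
RHS = ln(6) + ln(7) ≈ 3.738

LHS ≠ RHS (they differ by about 1.173), so the equation does not hold here.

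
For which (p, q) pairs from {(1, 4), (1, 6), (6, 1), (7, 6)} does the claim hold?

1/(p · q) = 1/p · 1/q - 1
None

Testing each pair:
(1, 4): LHS = 1/4, RHS = -3/4 → fails
(1, 6): LHS = 1/6, RHS = -5/6 → fails
(6, 1): LHS = 1/6, RHS = -5/6 → fails
(7, 6): LHS = 1/42, RHS = -41/42 → fails

No pair satisfies the claim.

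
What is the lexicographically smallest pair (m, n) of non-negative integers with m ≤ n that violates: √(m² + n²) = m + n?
At (0, 2): both sides equal 2, so it holds there.
At (0, 3): both sides equal 3, so it holds there.

Substituting (1, 1) into the claim:
LHS = √(1² + 1²) = √(2) ≈ 1.414
RHS = 1 + 1 = 2

Since LHS ≠ RHS, this pair disproves the claim, and no lexicographically smaller pair (m ≤ n, non-negative integers) does.

For instance (4, 6) is also a counterexample (LHS = 2·√(13) ≈ 7.211, RHS = 10), but it's lexicographically larger.

Answer: (m, n) = (1, 1)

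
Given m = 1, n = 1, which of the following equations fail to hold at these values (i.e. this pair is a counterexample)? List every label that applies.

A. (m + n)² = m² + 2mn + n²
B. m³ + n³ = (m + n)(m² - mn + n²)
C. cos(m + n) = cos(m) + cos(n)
C

Evaluating each claim at the given values:
A. LHS = 4, RHS = 4 → holds here (LHS = RHS)
B. LHS = 2, RHS = 2 → holds here (LHS = RHS)
C. LHS = cos(2) ≈ -0.4161, RHS = 2·cos(1) ≈ 1.081 → fails here (LHS ≠ RHS)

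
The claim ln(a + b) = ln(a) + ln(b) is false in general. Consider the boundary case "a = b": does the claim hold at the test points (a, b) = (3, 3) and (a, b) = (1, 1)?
No, fails at both test points

At (3, 3): LHS = ln(6) ≈ 1.792 ≠ RHS = 2·ln(3) ≈ 2.197
At (1, 1): LHS = ln(2) ≈ 0.6931 ≠ RHS = 0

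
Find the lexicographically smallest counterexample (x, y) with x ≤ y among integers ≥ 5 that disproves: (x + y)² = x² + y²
(x, y) = (5, 5)

Substituting (5, 5) into the claim:
LHS = (5 + 5)² = 100
RHS = 5² + 5² = 50

Since LHS ≠ RHS, this pair disproves the claim, and no lexicographically smaller pair (x ≤ y, integers ≥ 5) does.

For instance (7, 11) is also a counterexample (LHS = 324, RHS = 170), but it's lexicographically larger.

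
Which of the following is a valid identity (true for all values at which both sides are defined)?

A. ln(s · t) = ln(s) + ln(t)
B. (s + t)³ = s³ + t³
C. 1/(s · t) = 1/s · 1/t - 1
A

A: holds — e.g. at (1, 3), both sides equal ln(3) ≈ 1.099.
B: fails at (1, 3) — LHS = 64, RHS = 28.
C: fails at (6, 7) — LHS = 1/42, RHS = -41/42.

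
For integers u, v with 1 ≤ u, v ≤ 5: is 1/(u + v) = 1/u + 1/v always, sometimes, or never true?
The claim fails for every pair in the range. For instance at (u, v) = (3, 4): LHS = 1/7, RHS = 7/12.

Answer: Never true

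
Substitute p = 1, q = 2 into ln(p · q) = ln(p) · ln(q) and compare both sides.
LHS = ln(1 · 2) = ln(2) ≈ 0.6931
RHS = ln(1) · ln(2) = 0

LHS ≠ RHS (they differ by about 0.6931), so the equation does not hold here.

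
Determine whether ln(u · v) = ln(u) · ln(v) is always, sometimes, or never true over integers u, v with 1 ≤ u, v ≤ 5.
Sometimes true

It holds at (u, v) = (1, 1) (both sides equal 0), but fails at (u, v) = (2, 3) (LHS = ln(6) ≈ 1.792, RHS = ln(2)·ln(3) ≈ 0.7615).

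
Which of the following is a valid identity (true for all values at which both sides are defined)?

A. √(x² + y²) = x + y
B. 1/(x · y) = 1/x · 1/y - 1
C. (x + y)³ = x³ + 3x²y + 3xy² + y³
C

A: fails at (6, 7) — LHS = √(85) ≈ 9.22, RHS = 13.
B: fails at (2, 2) — LHS = 1/4, RHS = -3/4.
C: holds — e.g. at (0, 1), both sides equal 1.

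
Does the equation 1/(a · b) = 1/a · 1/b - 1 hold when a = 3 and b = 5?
Fails

Substituting a = 3, b = 5:

LHS = 1/(3 · 5) = 1/15
RHS = 1/3 · 1/5 - 1 = -14/15

LHS ≠ RHS, so the equation does not hold at this point.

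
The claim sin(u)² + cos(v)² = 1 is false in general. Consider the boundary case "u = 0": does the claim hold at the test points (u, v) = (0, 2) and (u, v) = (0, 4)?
At (0, 2): LHS = cos(2)² ≈ 0.1732 ≠ RHS = 1
At (0, 4): LHS = cos(4)² ≈ 0.4272 ≠ RHS = 1

Answer: No, fails at both test points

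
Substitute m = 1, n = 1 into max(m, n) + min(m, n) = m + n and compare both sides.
LHS = max(1, 1) + min(1, 1) = 2
RHS = 1 + 1 = 2

LHS = RHS: the two sides agree.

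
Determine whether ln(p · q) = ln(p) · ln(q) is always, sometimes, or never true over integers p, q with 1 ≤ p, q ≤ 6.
Sometimes true

It holds at (p, q) = (1, 1) (both sides equal 0), but fails at (p, q) = (6, 6) (LHS = ln(36) ≈ 3.584, RHS = ln(6)² ≈ 3.21).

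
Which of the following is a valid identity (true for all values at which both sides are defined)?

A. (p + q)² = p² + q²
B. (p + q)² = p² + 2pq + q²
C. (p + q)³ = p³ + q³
B

A: fails at (2, 7) — LHS = 81, RHS = 53.
B: holds — e.g. at (2, 3), both sides equal 25.
C: fails at (4, 6) — LHS = 1000, RHS = 280.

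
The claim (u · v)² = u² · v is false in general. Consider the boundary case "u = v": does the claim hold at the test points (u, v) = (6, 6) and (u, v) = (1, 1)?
At (6, 6): LHS = 1296 ≠ RHS = 216
At (1, 1): LHS = 1, RHS = 1 → equal

Answer: Only at (1, 1)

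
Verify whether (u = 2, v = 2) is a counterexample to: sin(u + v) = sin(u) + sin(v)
Substituting u = 2, v = 2:
LHS = sin(2 + 2) = sin(4) ≈ -0.7568
RHS = sin(2) + sin(2) = 2·sin(2) ≈ 1.819

Since LHS ≠ RHS, this pair disproves the claim.

Answer: Yes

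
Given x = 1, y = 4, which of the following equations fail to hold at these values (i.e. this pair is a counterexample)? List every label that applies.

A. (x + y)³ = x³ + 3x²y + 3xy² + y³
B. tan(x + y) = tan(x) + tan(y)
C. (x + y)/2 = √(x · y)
Evaluating each claim at the given values:
A. LHS = 125, RHS = 125 → holds here (LHS = RHS)
B. LHS = tan(5) ≈ -3.381, RHS = tan(4) + tan(1) ≈ 2.715 → fails here (LHS ≠ RHS)
C. LHS = 5/2, RHS = 2 → fails here (LHS ≠ RHS)

Answer: B, C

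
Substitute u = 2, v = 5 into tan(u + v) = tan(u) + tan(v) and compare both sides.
LHS = tan(2 + 5) = tan(7) ≈ 0.8714
RHS = tan(2) + tan(5) ≈ -5.566

LHS ≠ RHS (they differ by about 6.437), so the equation does not hold here.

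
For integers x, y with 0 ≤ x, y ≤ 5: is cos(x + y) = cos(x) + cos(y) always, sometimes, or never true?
The claim fails for every pair in the range. For instance at (x, y) = (0, 1): LHS = cos(1) ≈ 0.5403, RHS = cos(1) + 1 ≈ 1.54.

Answer: Never true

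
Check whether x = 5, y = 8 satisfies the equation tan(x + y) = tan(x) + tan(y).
Substituting x = 5, y = 8:

LHS = tan(5 + 8) = tan(13) ≈ 0.463
RHS = tan(5) + tan(8) ≈ -10.18

LHS ≠ RHS, so the equation does not hold at this point.

Answer: Fails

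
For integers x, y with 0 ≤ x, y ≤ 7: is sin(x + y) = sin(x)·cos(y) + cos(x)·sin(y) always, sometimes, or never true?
Always true

The identity holds for every pair in the range. For instance at (x, y) = (7, 1): both sides equal sin(8) ≈ 0.9894.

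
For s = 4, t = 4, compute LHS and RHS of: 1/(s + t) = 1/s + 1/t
LHS = 1/(4 + 4) = 1/8
RHS = 1/4 + 1/4 = 1/2

LHS ≠ RHS, so the equation does not hold here.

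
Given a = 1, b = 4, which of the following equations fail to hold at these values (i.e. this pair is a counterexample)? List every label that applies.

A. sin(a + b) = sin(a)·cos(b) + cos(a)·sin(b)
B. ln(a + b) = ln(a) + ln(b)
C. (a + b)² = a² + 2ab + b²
Evaluating each claim at the given values:
A. LHS = sin(5) ≈ -0.9589, RHS = sin(1)·cos(4) + sin(4)·cos(1) ≈ -0.9589 → holds here (LHS = RHS)
B. LHS = ln(5) ≈ 1.609, RHS = ln(4) ≈ 1.386 → fails here (LHS ≠ RHS)
C. LHS = 25, RHS = 25 → holds here (LHS = RHS)

Answer: B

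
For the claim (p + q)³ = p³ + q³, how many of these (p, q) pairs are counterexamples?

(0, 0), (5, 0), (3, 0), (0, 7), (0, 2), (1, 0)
Testing each pair:
(0, 0): LHS = 0, RHS = 0 → satisfies claim
(5, 0): LHS = 125, RHS = 125 → satisfies claim
(3, 0): LHS = 27, RHS = 27 → satisfies claim
(0, 7): LHS = 343, RHS = 343 → satisfies claim
(0, 2): LHS = 8, RHS = 8 → satisfies claim
(1, 0): LHS = 1, RHS = 1 → satisfies claim

That makes 0 counterexamples.

Answer: 0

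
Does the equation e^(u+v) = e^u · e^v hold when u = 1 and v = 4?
Holds

Substituting u = 1, v = 4:

LHS = e^(1+4) = e^5 ≈ 148.4
RHS = e^1 · e^4 = e^5 ≈ 148.4

LHS = RHS, so the equation holds at this point.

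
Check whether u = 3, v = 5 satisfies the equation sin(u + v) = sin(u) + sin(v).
Fails

Substituting u = 3, v = 5:

LHS = sin(3 + 5) = sin(8) ≈ 0.9894
RHS = sin(3) + sin(5) ≈ -0.8178

LHS ≠ RHS, so the equation does not hold at this point.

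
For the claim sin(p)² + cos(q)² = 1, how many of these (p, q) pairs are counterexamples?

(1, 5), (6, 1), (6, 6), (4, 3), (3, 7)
Testing each pair:
(1, 5): LHS = cos(5)² + sin(1)² ≈ 0.7885, RHS = 1 → counterexample
(6, 1): LHS = sin(6)² + cos(1)² ≈ 0.37, RHS = 1 → counterexample
(6, 6): LHS = sin(6)² + cos(6)² = 1, RHS = 1 → satisfies claim
(4, 3): LHS = sin(4)² + cos(3)² ≈ 1.553, RHS = 1 → counterexample
(3, 7): LHS = sin(3)² + cos(7)² ≈ 0.5883, RHS = 1 → counterexample

That makes 4 counterexamples.

Answer: 4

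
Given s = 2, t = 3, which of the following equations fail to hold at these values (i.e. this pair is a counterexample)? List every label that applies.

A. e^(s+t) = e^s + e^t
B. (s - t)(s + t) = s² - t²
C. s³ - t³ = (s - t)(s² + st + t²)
A

Evaluating each claim at the given values:
A. LHS = e^5 ≈ 148.4, RHS = e^2 + e^3 ≈ 27.47 → fails here (LHS ≠ RHS)
B. LHS = -5, RHS = -5 → holds here (LHS = RHS)
C. LHS = -19, RHS = -19 → holds here (LHS = RHS)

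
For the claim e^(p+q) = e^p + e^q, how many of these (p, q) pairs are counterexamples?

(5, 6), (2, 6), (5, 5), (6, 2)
Testing each pair:
(5, 6): LHS = e^11 ≈ 59874.1, RHS = e^5 + e^6 ≈ 551.8 → counterexample
(2, 6): LHS = e^8 ≈ 2981, RHS = e^2 + e^6 ≈ 410.8 → counterexample
(5, 5): LHS = e^10 ≈ 22026.5, RHS = 2·e^5 ≈ 296.8 → counterexample
(6, 2): LHS = e^8 ≈ 2981, RHS = e^2 + e^6 ≈ 410.8 → counterexample

That makes 4 counterexamples.

Answer: 4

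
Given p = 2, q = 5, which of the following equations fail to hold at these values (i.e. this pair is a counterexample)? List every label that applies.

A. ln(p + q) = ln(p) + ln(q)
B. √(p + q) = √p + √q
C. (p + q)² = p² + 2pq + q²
A, B

Evaluating each claim at the given values:
A. LHS = ln(7) ≈ 1.946, RHS = ln(2) + ln(5) ≈ 2.303 → fails here (LHS ≠ RHS)
B. LHS = √(7) ≈ 2.646, RHS = √(2) + √(5) ≈ 3.65 → fails here (LHS ≠ RHS)
C. LHS = 49, RHS = 49 → holds here (LHS = RHS)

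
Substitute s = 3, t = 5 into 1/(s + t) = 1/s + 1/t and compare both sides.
LHS = 1/(3 + 5) = 1/8
RHS = 1/3 + 1/5 = 8/15

LHS ≠ RHS, so the equation does not hold here.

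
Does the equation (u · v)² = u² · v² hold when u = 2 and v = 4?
Holds

Substituting u = 2, v = 4:

LHS = (2 · 4)² = 64
RHS = 2² · 4² = 64

LHS = RHS, so the equation holds at this point.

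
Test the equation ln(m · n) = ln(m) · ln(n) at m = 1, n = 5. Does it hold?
Substituting m = 1, n = 5:

LHS = ln(1 · 5) = ln(5) ≈ 1.609
RHS = ln(1) · ln(5) = 0

LHS ≠ RHS, so the equation does not hold at this point.

Answer: Fails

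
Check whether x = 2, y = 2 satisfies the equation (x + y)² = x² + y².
Substituting x = 2, y = 2:

LHS = (2 + 2)² = 16
RHS = 2² + 2² = 8

LHS ≠ RHS, so the equation does not hold at this point.

Answer: Fails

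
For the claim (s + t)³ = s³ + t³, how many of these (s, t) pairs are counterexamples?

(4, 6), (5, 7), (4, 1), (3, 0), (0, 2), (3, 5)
4

Testing each pair:
(4, 6): LHS = 1000, RHS = 280 → counterexample
(5, 7): LHS = 1728, RHS = 468 → counterexample
(4, 1): LHS = 125, RHS = 65 → counterexample
(3, 0): LHS = 27, RHS = 27 → satisfies claim
(0, 2): LHS = 8, RHS = 8 → satisfies claim
(3, 5): LHS = 512, RHS = 152 → counterexample

That makes 4 counterexamples.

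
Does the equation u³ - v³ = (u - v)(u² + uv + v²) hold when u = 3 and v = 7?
Substituting u = 3, v = 7:

LHS = 3³ - 7³ = -316
RHS = (3 - 7)(3² + 3·7 + 7²) = -316

LHS = RHS, so the equation holds at this point.

Answer: Holds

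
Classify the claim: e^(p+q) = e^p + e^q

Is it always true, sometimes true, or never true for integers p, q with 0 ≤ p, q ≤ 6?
Never true

The claim fails for every pair in the range. For instance at (p, q) = (0, 0): LHS = 1, RHS = 2.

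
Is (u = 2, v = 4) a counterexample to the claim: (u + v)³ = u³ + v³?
Substituting u = 2, v = 4:
LHS = (2 + 4)³ = 216
RHS = 2³ + 4³ = 72

Since LHS ≠ RHS, this pair disproves the claim.

Answer: Yes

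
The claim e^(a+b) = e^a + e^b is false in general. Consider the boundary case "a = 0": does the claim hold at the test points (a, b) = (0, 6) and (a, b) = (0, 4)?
No, fails at both test points

At (0, 6): LHS = e^6 ≈ 403.4 ≠ RHS = 1 + e^6 ≈ 404.4
At (0, 4): LHS = e^4 ≈ 54.6 ≠ RHS = 1 + e^4 ≈ 55.6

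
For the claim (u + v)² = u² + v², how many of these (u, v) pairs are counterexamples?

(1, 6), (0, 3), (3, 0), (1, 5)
Testing each pair:
(1, 6): LHS = 49, RHS = 37 → counterexample
(0, 3): LHS = 9, RHS = 9 → satisfies claim
(3, 0): LHS = 9, RHS = 9 → satisfies claim
(1, 5): LHS = 36, RHS = 26 → counterexample

That makes 2 counterexamples.

Answer: 2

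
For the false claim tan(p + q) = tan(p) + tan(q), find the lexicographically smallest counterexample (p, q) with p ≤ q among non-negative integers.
(p, q) = (1, 1)

Substituting (1, 1) into the claim:
LHS = tan(1 + 1) = tan(2) ≈ -2.185
RHS = tan(1) + tan(1) = 2·tan(1) ≈ 3.115

Since LHS ≠ RHS, this pair disproves the claim, and no lexicographically smaller pair (p ≤ q, non-negative integers) does.

For instance (1, 3) is also a counterexample (LHS = tan(4) ≈ 1.158, RHS = tan(3) + tan(1) ≈ 1.415), but it's lexicographically larger.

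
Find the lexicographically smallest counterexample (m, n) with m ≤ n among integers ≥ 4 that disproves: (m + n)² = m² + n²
(m, n) = (4, 4)

Substituting (4, 4) into the claim:
LHS = (4 + 4)² = 64
RHS = 4² + 4² = 32

Since LHS ≠ RHS, this pair disproves the claim, and no lexicographically smaller pair (m ≤ n, integers ≥ 4) does.

For instance (9, 11) is also a counterexample (LHS = 400, RHS = 202), but it's lexicographically larger.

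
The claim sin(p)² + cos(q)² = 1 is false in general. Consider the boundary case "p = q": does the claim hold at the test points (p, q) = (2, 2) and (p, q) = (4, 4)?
Yes, holds at both test points

At (2, 2): LHS = cos(2)² + sin(2)² = 1, RHS = 1 → equal
At (4, 4): LHS = cos(4)² + sin(4)² = 1, RHS = 1 → equal

So the claim does hold at both of these boundary points, even though it is not an identity.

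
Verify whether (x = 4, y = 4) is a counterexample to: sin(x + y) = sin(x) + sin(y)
Yes

Substituting x = 4, y = 4:
LHS = sin(4 + 4) = sin(8) ≈ 0.9894
RHS = sin(4) + sin(4) = 2·sin(4) ≈ -1.514

Since LHS ≠ RHS, this pair disproves the claim.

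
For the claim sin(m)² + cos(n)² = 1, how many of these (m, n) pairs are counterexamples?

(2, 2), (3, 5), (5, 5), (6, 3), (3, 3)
2

Testing each pair:
(2, 2): LHS = cos(2)² + sin(2)² = 1, RHS = 1 → satisfies claim
(3, 5): LHS = sin(3)² + cos(5)² ≈ 0.1004, RHS = 1 → counterexample
(5, 5): LHS = cos(5)² + sin(5)² = 1, RHS = 1 → satisfies claim
(6, 3): LHS = sin(6)² + cos(3)² ≈ 1.058, RHS = 1 → counterexample
(3, 3): LHS = sin(3)² + cos(3)² = 1, RHS = 1 → satisfies claim

That makes 2 counterexamples.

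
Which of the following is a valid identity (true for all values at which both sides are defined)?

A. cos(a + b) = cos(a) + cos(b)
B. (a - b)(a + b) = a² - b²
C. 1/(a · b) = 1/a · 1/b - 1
A: fails at (2, 4) — LHS = cos(6) ≈ 0.9602, RHS = cos(4) + cos(2) ≈ -1.07.
B: holds — e.g. at (3, 3), both sides equal 0.
C: fails at (1, 1) — LHS = 1, RHS = 0.

Answer: B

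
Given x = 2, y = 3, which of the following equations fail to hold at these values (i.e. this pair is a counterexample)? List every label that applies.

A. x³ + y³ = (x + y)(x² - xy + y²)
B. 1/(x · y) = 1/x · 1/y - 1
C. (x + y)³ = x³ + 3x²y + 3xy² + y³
B

Evaluating each claim at the given values:
A. LHS = 35, RHS = 35 → holds here (LHS = RHS)
B. LHS = 1/6, RHS = -5/6 → fails here (LHS ≠ RHS)
C. LHS = 125, RHS = 125 → holds here (LHS = RHS)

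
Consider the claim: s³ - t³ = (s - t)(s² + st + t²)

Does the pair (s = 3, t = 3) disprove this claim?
No

Substituting s = 3, t = 3:
LHS = 3³ - 3³ = 0
RHS = (3 - 3)(3² + 3·3 + 3²) = 0

The sides agree, so this pair does not disprove the claim.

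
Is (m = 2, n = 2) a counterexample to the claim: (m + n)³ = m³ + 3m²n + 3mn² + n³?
Substituting m = 2, n = 2:
LHS = (2 + 2)³ = 64
RHS = 2³ + 3·2²·2 + 3·2·2² + 2³ = 64

The sides agree, so this pair does not disprove the claim.

Answer: No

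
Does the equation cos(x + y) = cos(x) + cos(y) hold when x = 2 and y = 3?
Fails

Substituting x = 2, y = 3:

LHS = cos(2 + 3) = cos(5) ≈ 0.2837
RHS = cos(2) + cos(3) ≈ -1.406

LHS ≠ RHS, so the equation does not hold at this point.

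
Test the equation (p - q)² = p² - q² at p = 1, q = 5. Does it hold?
Substituting p = 1, q = 5:

LHS = (1 - 5)² = 16
RHS = 1² - 5² = -24

LHS ≠ RHS, so the equation does not hold at this point.

Answer: Fails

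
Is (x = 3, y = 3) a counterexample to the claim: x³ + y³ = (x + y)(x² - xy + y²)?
No

Substituting x = 3, y = 3:
LHS = 3³ + 3³ = 54
RHS = (3 + 3)(3² - 3·3 + 3²) = 54

The sides agree, so this pair does not disprove the claim.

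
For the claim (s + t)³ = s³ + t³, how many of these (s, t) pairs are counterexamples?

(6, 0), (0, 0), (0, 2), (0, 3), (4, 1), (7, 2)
Testing each pair:
(6, 0): LHS = 216, RHS = 216 → satisfies claim
(0, 0): LHS = 0, RHS = 0 → satisfies claim
(0, 2): LHS = 8, RHS = 8 → satisfies claim
(0, 3): LHS = 27, RHS = 27 → satisfies claim
(4, 1): LHS = 125, RHS = 65 → counterexample
(7, 2): LHS = 729, RHS = 351 → counterexample

That makes 2 counterexamples.

Answer: 2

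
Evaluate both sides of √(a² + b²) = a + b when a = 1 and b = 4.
LHS = √(1² + 4²) = √(17) ≈ 4.123
RHS = 1 + 4 = 5

LHS ≠ RHS (they differ by about 0.8769), so the equation does not hold here.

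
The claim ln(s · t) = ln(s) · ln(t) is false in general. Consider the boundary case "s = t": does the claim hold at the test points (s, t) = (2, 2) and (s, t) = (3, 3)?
No, fails at both test points

At (2, 2): LHS = ln(4) ≈ 1.386 ≠ RHS = ln(2)² ≈ 0.4805
At (3, 3): LHS = ln(9) ≈ 2.197 ≠ RHS = ln(3)² ≈ 1.207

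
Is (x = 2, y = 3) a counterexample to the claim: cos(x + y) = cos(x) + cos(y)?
Yes

Substituting x = 2, y = 3:
LHS = cos(2 + 3) = cos(5) ≈ 0.2837
RHS = cos(2) + cos(3) ≈ -1.406

Since LHS ≠ RHS, this pair disproves the claim.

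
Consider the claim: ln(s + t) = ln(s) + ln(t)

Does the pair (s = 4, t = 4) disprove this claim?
Substituting s = 4, t = 4:
LHS = ln(4 + 4) = ln(8) ≈ 2.079
RHS = ln(4) + ln(4) = 2·ln(4) ≈ 2.773

Since LHS ≠ RHS, this pair disproves the claim.

Answer: Yes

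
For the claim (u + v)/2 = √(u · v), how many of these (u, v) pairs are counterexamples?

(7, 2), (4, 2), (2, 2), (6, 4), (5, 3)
4

Testing each pair:
(7, 2): LHS = 9/2, RHS = √(14) ≈ 3.742 → counterexample
(4, 2): LHS = 3, RHS = 2·√(2) ≈ 2.828 → counterexample
(2, 2): LHS = 2, RHS = 2 → satisfies claim
(6, 4): LHS = 5, RHS = 2·√(6) ≈ 4.899 → counterexample
(5, 3): LHS = 4, RHS = √(15) ≈ 3.873 → counterexample

That makes 4 counterexamples.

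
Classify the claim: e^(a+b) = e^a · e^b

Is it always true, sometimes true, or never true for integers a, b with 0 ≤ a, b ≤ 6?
Always true

The identity holds for every pair in the range. For instance at (a, b) = (0, 3): both sides equal e^3 ≈ 20.09.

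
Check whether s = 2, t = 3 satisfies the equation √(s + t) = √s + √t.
Substituting s = 2, t = 3:

LHS = √(2 + 3) = √(5) ≈ 2.236
RHS = √2 + √3 = √(2) + √(3) ≈ 3.146

LHS ≠ RHS, so the equation does not hold at this point.

Answer: Fails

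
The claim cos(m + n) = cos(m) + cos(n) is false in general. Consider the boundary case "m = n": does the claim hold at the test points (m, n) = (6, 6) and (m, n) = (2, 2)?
No, fails at both test points

At (6, 6): LHS = cos(12) ≈ 0.8439 ≠ RHS = 2·cos(6) ≈ 1.92
At (2, 2): LHS = cos(4) ≈ -0.6536 ≠ RHS = 2·cos(2) ≈ -0.8323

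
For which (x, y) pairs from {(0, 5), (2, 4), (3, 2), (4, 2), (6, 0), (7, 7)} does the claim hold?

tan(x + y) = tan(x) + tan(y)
Testing each pair:
(0, 5): LHS = tan(5) ≈ -3.381, RHS = tan(5) ≈ -3.381 → holds
(2, 4): LHS = tan(6) ≈ -0.291, RHS = tan(2) + tan(4) ≈ -1.027 → fails
(3, 2): LHS = tan(5) ≈ -3.381, RHS = tan(2) + tan(3) ≈ -2.328 → fails
(4, 2): LHS = tan(6) ≈ -0.291, RHS = tan(2) + tan(4) ≈ -1.027 → fails
(6, 0): LHS = tan(6) ≈ -0.291, RHS = tan(6) ≈ -0.291 → holds
(7, 7): LHS = tan(14) ≈ 7.245, RHS = 2·tan(7) ≈ 1.743 → fails

2 of 6 pairs satisfy the claim.

Answer: (0, 5), (6, 0)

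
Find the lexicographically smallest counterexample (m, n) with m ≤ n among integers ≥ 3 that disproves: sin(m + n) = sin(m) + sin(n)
Substituting (3, 3) into the claim:
LHS = sin(3 + 3) = sin(6) ≈ -0.2794
RHS = sin(3) + sin(3) = 2·sin(3) ≈ 0.2822

Since LHS ≠ RHS, this pair disproves the claim, and no lexicographically smaller pair (m ≤ n, integers ≥ 3) does.

For instance (6, 10) is also a counterexample (LHS = sin(16) ≈ -0.2879, RHS = sin(10) + sin(6) ≈ -0.8234), but it's lexicographically larger.

Answer: (m, n) = (3, 3)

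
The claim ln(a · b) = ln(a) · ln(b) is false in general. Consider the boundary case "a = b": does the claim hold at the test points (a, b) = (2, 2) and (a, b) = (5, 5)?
No, fails at both test points

At (2, 2): LHS = ln(4) ≈ 1.386 ≠ RHS = ln(2)² ≈ 0.4805
At (5, 5): LHS = ln(25) ≈ 3.219 ≠ RHS = ln(5)² ≈ 2.59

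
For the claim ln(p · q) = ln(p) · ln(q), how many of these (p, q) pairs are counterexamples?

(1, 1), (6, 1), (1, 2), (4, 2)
Testing each pair:
(1, 1): LHS = 0, RHS = 0 → satisfies claim
(6, 1): LHS = ln(6) ≈ 1.792, RHS = 0 → counterexample
(1, 2): LHS = ln(2) ≈ 0.6931, RHS = 0 → counterexample
(4, 2): LHS = ln(8) ≈ 2.079, RHS = ln(2)·ln(4) ≈ 0.9609 → counterexample

That makes 3 counterexamples.

Answer: 3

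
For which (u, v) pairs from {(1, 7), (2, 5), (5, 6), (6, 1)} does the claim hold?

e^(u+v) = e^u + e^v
None

Testing each pair:
(1, 7): LHS = e^8 ≈ 2981, RHS = e + e^7 ≈ 1099 → fails
(2, 5): LHS = e^7 ≈ 1097, RHS = e^2 + e^5 ≈ 155.8 → fails
(5, 6): LHS = e^11 ≈ 59874.1, RHS = e^5 + e^6 ≈ 551.8 → fails
(6, 1): LHS = e^7 ≈ 1097, RHS = e + e^6 ≈ 406.1 → fails

No pair satisfies the claim.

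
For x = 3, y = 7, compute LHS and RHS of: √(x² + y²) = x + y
LHS = √(3² + 7²) = √(58) ≈ 7.616
RHS = 3 + 7 = 10

LHS ≠ RHS (they differ by about 2.384), so the equation does not hold here.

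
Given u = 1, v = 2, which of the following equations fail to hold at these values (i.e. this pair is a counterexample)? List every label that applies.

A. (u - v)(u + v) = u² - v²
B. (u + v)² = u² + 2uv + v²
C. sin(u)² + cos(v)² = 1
Evaluating each claim at the given values:
A. LHS = -3, RHS = -3 → holds here (LHS = RHS)
B. LHS = 9, RHS = 9 → holds here (LHS = RHS)
C. LHS = cos(2)² + sin(1)² ≈ 0.8813, RHS = 1 → fails here (LHS ≠ RHS)

Answer: C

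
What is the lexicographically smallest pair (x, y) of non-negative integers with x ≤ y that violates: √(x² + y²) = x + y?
At (0, 3): both sides equal 3, so it holds there.
At (0, 4): both sides equal 4, so it holds there.

Substituting (1, 1) into the claim:
LHS = √(1² + 1²) = √(2) ≈ 1.414
RHS = 1 + 1 = 2

Since LHS ≠ RHS, this pair disproves the claim, and no lexicographically smaller pair (x ≤ y, non-negative integers) does.

For instance (1, 4) is also a counterexample (LHS = √(17) ≈ 4.123, RHS = 5), but it's lexicographically larger.

Answer: (x, y) = (1, 1)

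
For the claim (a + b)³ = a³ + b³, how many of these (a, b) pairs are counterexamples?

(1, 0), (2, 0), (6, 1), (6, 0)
Testing each pair:
(1, 0): LHS = 1, RHS = 1 → satisfies claim
(2, 0): LHS = 8, RHS = 8 → satisfies claim
(6, 1): LHS = 343, RHS = 217 → counterexample
(6, 0): LHS = 216, RHS = 216 → satisfies claim

That makes 1 counterexample.

Answer: 1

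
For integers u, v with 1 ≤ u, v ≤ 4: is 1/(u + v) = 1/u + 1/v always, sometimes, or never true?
Never true

The claim fails for every pair in the range. For instance at (u, v) = (1, 3): LHS = 1/4, RHS = 4/3.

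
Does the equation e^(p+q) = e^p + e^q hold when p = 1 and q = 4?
Fails

Substituting p = 1, q = 4:

LHS = e^(1+4) = e^5 ≈ 148.4
RHS = e^1 + e^4 = e + e^4 ≈ 57.32

LHS ≠ RHS, so the equation does not hold at this point.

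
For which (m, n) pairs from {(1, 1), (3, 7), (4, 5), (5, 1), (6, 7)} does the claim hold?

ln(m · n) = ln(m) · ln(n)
(1, 1)

Testing each pair:
(1, 1): LHS = 0, RHS = 0 → holds
(3, 7): LHS = ln(21) ≈ 3.045, RHS = ln(3)·ln(7) ≈ 2.138 → fails
(4, 5): LHS = ln(20) ≈ 2.996, RHS = ln(4)·ln(5) ≈ 2.231 → fails
(5, 1): LHS = ln(5) ≈ 1.609, RHS = 0 → fails
(6, 7): LHS = ln(42) ≈ 3.738, RHS = ln(6)·ln(7) ≈ 3.487 → fails

1 of 5 pairs satisfies the claim.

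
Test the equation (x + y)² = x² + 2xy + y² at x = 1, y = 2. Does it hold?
Holds

Substituting x = 1, y = 2:

LHS = (1 + 2)² = 9
RHS = 1² + 2·1·2 + 2² = 9

LHS = RHS, so the equation holds at this point.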